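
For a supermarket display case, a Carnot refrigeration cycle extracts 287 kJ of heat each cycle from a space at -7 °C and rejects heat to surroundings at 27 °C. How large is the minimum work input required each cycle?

W_in ≈ 36.7 kJ

T_H = 27 °C → 27 + 273.15 = 300.15 K.
T_C = -7 °C → -7 + 273.15 = 266.15 K.
For a reversible refrigerator, COP_R = T_C/(T_H − T_C) = 266.15/34.00 = 7.8279.
W = Q_C/COP_R = 287/7.8279 = 36.7 kJ.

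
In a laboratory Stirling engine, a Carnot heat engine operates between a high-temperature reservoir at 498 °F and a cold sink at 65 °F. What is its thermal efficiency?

T_H = 498 °F → (498 − 32) × 5/9 = 258.89 °C = 532.04 K.
T_C = 65 °F → (65 − 32) × 5/9 = 18.33 °C = 291.48 K.
Carnot efficiency: η = 1 − T_C/T_H = 1 − 291.48/532.04 = 0.452.

η ≈ 0.452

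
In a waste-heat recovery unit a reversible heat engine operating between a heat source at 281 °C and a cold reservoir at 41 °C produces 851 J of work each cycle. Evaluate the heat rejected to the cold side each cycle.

T_H = 281 °C → 281 + 273.15 = 554.15 K.
T_C = 41 °C → 41 + 273.15 = 314.15 K.
Since the cycle is reversible, η = 1 − T_C/T_H = 1 − 314.15/554.15 = 0.4331.
Since Q_C/Q_H = T_C/T_H and Q_H = W/η, Q_C = W·T_C/(T_H − T_C) = 851 × 314.15/240.00 = 1110 J.

Q_C ≈ 1110 J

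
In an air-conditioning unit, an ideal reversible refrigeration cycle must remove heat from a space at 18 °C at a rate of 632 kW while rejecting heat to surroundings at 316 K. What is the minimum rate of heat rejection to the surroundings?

T_C = 18 °C → 18 + 273.15 = 291.15 K.
For a reversible cycle Q_H/Q_C = T_H/T_C, so Q_H = Q_C·T_H/T_C = 632 × 316.00/291.15 = 686 kW.

Q̇_H ≈ 686 kW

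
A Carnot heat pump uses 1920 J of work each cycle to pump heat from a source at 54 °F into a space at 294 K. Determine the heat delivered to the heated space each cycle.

Q_H ≈ 65430 J

T_C = 54 °F → (54 − 32) × 5/9 = 12.22 °C = 285.37 K.
Reversible heating COP: COP_HP = T_H/(T_H − T_C) = 294.00/8.63 = 34.0760.
Q_H = COP_HP · W = 34.0760 × 1920 = 65430 J.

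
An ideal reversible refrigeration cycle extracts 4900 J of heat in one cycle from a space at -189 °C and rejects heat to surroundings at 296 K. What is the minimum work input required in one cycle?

T_C = -189 °C → -189 + 273.15 = 84.15 K.
For a reversible refrigerator, COP_R = T_C/(T_H − T_C) = 84.15/211.85 = 0.3972.
W = Q_C/COP_R = 4900/0.3972 = 12300 J.

W_in ≈ 12300 J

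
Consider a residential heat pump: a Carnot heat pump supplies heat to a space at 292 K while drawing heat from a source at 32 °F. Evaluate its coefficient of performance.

T_C = 32 °F → (32 − 32) × 5/9 = 0.00 °C = 273.15 K.
COP_HP = T_H/(T_H − T_C) = 292.00/(292.00 − 273.15) = 15.5.

COP_HP ≈ 15.5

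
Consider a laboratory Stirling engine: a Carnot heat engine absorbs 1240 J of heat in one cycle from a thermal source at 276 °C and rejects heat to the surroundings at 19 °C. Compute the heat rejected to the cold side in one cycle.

Q_C ≈ 659.7 J

T_H = 276 °C → 276 + 273.15 = 549.15 K.
T_C = 19 °C → 19 + 273.15 = 292.15 K.
Carnot efficiency: η = 1 − T_C/T_H = 1 − 292.15/549.15 = 0.4680.
For a reversible cycle Q_C/Q_H = T_C/T_H, so Q_C = 1240 × 292.15/549.15 = 659.7 J.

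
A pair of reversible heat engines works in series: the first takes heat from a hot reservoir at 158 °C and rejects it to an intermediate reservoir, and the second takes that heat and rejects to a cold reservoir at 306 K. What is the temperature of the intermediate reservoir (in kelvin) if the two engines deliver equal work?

T_H = 158 °C → 158 + 273.15 = 431.15 K.
For reversible stages Q_m = Q_H·(T_m/T_H). Setting W₁ = Q_H(1 − T_m/T_H) equal to W₂ = Q_m(1 − T_C/T_m) = Q_H·(T_m − T_C)/T_H gives T_H − T_m = T_m − T_C, so T_m = (T_H + T_C)/2 = (431.15 + 306.00)/2 = 368.6 K.

T_m ≈ 368.6 K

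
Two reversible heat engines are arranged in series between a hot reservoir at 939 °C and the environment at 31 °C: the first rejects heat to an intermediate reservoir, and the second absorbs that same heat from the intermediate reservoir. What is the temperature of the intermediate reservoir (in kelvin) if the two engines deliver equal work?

T_m ≈ 758 K

T_H = 939 °C → 939 + 273.15 = 1212.15 K.
T_C = 31 °C → 31 + 273.15 = 304.15 K.
For reversible stages Q_m = Q_H·(T_m/T_H). Setting W₁ = Q_H(1 − T_m/T_H) equal to W₂ = Q_m(1 − T_C/T_m) = Q_H·(T_m − T_C)/T_H gives T_H − T_m = T_m − T_C, so T_m = (T_H + T_C)/2 = (1212.15 + 304.15)/2 = 758 K.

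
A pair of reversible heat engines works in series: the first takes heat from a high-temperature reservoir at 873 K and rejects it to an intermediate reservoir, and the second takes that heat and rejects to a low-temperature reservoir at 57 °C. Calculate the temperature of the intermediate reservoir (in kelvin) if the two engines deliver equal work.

T_m ≈ 602 K

T_C = 57 °C → 57 + 273.15 = 330.15 K.
For reversible stages Q_m = Q_H·(T_m/T_H). Setting W₁ = Q_H(1 − T_m/T_H) equal to W₂ = Q_m(1 − T_C/T_m) = Q_H·(T_m − T_C)/T_H gives T_H − T_m = T_m − T_C, so T_m = (T_H + T_C)/2 = (873.00 + 330.15)/2 = 602 K.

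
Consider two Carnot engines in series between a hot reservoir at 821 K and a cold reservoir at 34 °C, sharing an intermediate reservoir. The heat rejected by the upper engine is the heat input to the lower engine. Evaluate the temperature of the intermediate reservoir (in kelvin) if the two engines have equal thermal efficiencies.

T_m ≈ 502.2 K

T_C = 34 °C → 34 + 273.15 = 307.15 K.
Equal efficiencies require 1 − T_m/T_H = 1 − T_C/T_m, i.e. T_m/T_H = T_C/T_m, so T_m = √(T_H·T_C) = √(821.00 × 307.15) = 502.2 K.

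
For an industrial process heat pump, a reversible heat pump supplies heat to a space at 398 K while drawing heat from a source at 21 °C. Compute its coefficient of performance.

COP_HP ≈ 3.83

T_C = 21 °C → 21 + 273.15 = 294.15 K.
Reversible heating COP: COP_HP = T_H/(T_H − T_C) = 398.00/(398.00 − 294.15) = 3.83.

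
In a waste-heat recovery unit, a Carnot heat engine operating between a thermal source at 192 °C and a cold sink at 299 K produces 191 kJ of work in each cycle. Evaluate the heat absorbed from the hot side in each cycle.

Q_H ≈ 535 kJ

T_H = 192 °C → 192 + 273.15 = 465.15 K.
Carnot efficiency: η = 1 − T_C/T_H = 1 − 299.00/465.15 = 0.3572.
Q_H = W/η = 191/0.3572 = 535 kJ.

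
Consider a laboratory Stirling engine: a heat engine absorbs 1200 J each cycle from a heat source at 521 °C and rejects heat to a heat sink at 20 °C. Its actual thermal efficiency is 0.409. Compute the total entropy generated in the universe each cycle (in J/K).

ΔS_univ ≈ 0.908 J/K

T_H = 521 °C → 521 + 273.15 = 794.15 K.
T_C = 20 °C → 20 + 273.15 = 293.15 K.
W = η·Q_H = 0.409 × 1200 = 490.8 J, so Q_C = Q_H − W = 709.2 J.
Entropy balance on the reservoirs: −Q_H/T_H = -1.511 J/K, +Q_C/T_C = 2.419 J/K.
ΔS_univ = −Q_H/T_H + Q_C/T_C = 0.908 J/K (> 0, since η = 0.409 < η_Carnot = 0.631).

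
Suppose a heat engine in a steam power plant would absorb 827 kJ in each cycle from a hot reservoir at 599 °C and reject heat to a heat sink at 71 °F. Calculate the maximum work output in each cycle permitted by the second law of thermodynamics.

W_max ≈ 547 kJ

T_H = 599 °C → 599 + 273.15 = 872.15 K.
T_C = 71 °F → (71 − 32) × 5/9 = 21.67 °C = 294.82 K.
The second-law ceiling is the Carnot efficiency, η_max = 1 − T_C/T_H = 1 − 294.82/872.15 = 0.6620.
W_max = η_max · Q_H = 0.6620 × 827 = 547 kJ.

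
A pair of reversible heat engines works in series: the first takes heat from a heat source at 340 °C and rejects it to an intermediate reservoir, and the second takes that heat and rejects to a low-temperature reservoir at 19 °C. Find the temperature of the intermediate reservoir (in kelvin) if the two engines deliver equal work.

T_m ≈ 452.6 K

T_H = 340 °C → 340 + 273.15 = 613.15 K.
T_C = 19 °C → 19 + 273.15 = 292.15 K.
For reversible stages Q_m = Q_H·(T_m/T_H). Setting W₁ = Q_H(1 − T_m/T_H) equal to W₂ = Q_m(1 − T_C/T_m) = Q_H·(T_m − T_C)/T_H gives T_H − T_m = T_m − T_C, so T_m = (T_H + T_C)/2 = (613.15 + 292.15)/2 = 452.6 K.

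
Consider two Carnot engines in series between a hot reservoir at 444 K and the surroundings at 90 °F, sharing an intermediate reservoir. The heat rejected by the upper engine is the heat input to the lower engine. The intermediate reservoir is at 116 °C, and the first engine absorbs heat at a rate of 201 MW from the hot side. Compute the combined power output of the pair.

Ẇ_total ≈ 62.8 MW

T_C = 90 °F → (90 − 32) × 5/9 = 32.22 °C = 305.37 K.
Two reversible stages in series are equivalent to a single Carnot engine between T_H and T_C, so η_total = 1 − T_C/T_H = 1 − 305.37/444.00 = 0.3122.
W_total = η_total · Q_H = 0.3122 × 201 = 62.8 MW.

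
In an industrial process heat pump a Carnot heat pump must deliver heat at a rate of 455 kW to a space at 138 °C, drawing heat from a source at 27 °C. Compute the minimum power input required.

Ẇ_in ≈ 123 kW

T_H = 138 °C → 138 + 273.15 = 411.15 K.
T_C = 27 °C → 27 + 273.15 = 300.15 K.
For a reversible heat pump, COP_HP = T_H/(T_H − T_C) = 411.15/111.00 = 3.7041.
W = Q_H/COP_HP = 455/3.7041 = 123 kW.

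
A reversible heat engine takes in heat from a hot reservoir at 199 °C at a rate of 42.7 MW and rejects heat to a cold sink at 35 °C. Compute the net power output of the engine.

Ẇ ≈ 14.8 MW

T_H = 199 °C → 199 + 273.15 = 472.15 K.
T_C = 35 °C → 35 + 273.15 = 308.15 K.
The Carnot efficiency is η = 1 − T_C/T_H = 1 − 308.15/472.15 = 0.3473.
W = η·Q_H = 0.3473 × 42.7 = 14.8 MW.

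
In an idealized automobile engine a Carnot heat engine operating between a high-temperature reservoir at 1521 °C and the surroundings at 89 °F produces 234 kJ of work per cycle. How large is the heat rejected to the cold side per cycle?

T_H = 1521 °C → 1521 + 273.15 = 1794.15 K.
T_C = 89 °F → (89 − 32) × 5/9 = 31.67 °C = 304.82 K.
For a reversible engine, η = 1 − T_C/T_H = 1 − 304.82/1794.15 = 0.8301.
Since Q_C/Q_H = T_C/T_H and Q_H = W/η, Q_C = W·T_C/(T_H − T_C) = 234 × 304.82/1489.33 = 47.9 kJ.

Q_C ≈ 47.9 kJ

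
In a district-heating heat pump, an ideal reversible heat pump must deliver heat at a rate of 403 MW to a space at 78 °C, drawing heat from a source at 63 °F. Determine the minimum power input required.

Ẇ_in ≈ 69.8 MW

T_H = 78 °C → 78 + 273.15 = 351.15 K.
T_C = 63 °F → (63 − 32) × 5/9 = 17.22 °C = 290.37 K.
The Carnot heat-pump COP is COP_HP = T_H/(T_H − T_C) = 351.15/60.78 = 5.7776.
W = Q_H/COP_HP = 403/5.7776 = 69.8 MW.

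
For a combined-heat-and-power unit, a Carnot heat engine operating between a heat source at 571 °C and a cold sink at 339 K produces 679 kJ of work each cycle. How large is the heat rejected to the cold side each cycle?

T_H = 571 °C → 571 + 273.15 = 844.15 K.
For a reversible engine, η = 1 − T_C/T_H = 1 − 339.00/844.15 = 0.5984.
Since Q_C/Q_H = T_C/T_H and Q_H = W/η, Q_C = W·T_C/(T_H − T_C) = 679 × 339.00/505.15 = 456 kJ.

Q_C ≈ 456 kJ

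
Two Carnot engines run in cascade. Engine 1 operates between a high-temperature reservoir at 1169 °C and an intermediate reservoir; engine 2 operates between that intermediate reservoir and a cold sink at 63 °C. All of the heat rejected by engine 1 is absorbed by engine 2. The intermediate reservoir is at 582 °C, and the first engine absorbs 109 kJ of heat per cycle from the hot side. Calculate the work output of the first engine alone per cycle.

W₁ ≈ 44.37 kJ

T_H = 1169 °C → 1169 + 273.15 = 1442.15 K.
T_C = 63 °C → 63 + 273.15 = 336.15 K.
T_m = 582 °C → 582 + 273.15 = 855.15 K.
First-stage efficiency η₁ = 1 − T_m/T_H = 1 − 855.15/1442.15 = 0.4070.
W₁ = η₁·Q_H = 0.4070 × 109 = 44.37 kJ.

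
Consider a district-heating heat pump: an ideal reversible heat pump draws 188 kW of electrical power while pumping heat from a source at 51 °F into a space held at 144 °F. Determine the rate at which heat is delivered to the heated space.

Q̇_H ≈ 1220 kW

T_H = 144 °F → (144 − 32) × 5/9 = 62.22 °C = 335.37 K.
T_C = 51 °F → (51 − 32) × 5/9 = 10.56 °C = 283.71 K.
Reversible heating COP: COP_HP = T_H/(T_H − T_C) = 335.37/51.67 = 6.4911.
Q_H = COP_HP · W = 6.4911 × 188 = 1220 kW.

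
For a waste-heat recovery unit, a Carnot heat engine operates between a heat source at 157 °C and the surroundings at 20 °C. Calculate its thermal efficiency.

T_H = 157 °C → 157 + 273.15 = 430.15 K.
T_C = 20 °C → 20 + 273.15 = 293.15 K.
η_rev = 1 − T_C/T_H = 1 − 293.15/430.15 = 0.3185.

η ≈ 0.3185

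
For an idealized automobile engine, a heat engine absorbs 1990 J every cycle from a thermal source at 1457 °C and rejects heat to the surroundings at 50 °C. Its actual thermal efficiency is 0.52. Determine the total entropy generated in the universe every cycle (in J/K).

T_H = 1457 °C → 1457 + 273.15 = 1730.15 K.
T_C = 50 °C → 50 + 273.15 = 323.15 K.
W = η·Q_H = 0.52 × 1990 = 1035 J, so Q_C = Q_H − W = 955.2 J.
The hot reservoir loses entropy Q_H/T_H = 1990/1730.15 = 1.150 J/K; the cold reservoir gains Q_C/T_C = 955.2/323.15 = 2.956 J/K.
ΔS_univ = −Q_H/T_H + Q_C/T_C = 1.806 J/K (> 0, since η = 0.52 < η_Carnot = 0.813).

ΔS_univ ≈ 1.806 J/K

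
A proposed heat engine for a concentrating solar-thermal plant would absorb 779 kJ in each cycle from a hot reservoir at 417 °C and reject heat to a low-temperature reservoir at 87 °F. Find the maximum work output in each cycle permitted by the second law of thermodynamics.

W_max ≈ 436 kJ

T_H = 417 °C → 417 + 273.15 = 690.15 K.
T_C = 87 °F → (87 − 32) × 5/9 = 30.56 °C = 303.71 K.
By the Carnot theorem, η_max = 1 − T_C/T_H = 1 − 303.71/690.15 = 0.5599.
W_max = η_max · Q_H = 0.5599 × 779 = 436 kJ.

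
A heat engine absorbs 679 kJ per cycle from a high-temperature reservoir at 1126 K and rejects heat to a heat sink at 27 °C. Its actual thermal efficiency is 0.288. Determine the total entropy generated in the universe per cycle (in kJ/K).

ΔS_univ ≈ 1.008 kJ/K

T_C = 27 °C → 27 + 273.15 = 300.15 K.
W = η·Q_H = 0.288 × 679 = 195.6 kJ, so Q_C = Q_H − W = 483.4 kJ.
Entropy balance on the reservoirs: −Q_H/T_H = -0.6030 kJ/K, +Q_C/T_C = 1.611 kJ/K.
ΔS_univ = −Q_H/T_H + Q_C/T_C = 1.008 kJ/K (> 0, since η = 0.288 < η_Carnot = 0.733).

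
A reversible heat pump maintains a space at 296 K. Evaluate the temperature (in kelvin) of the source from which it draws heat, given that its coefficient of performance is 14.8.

T_C ≈ 276 K

COP_HP = T_H/(T_H − T_C) ⇒ T_C = T_H·(COP_HP − 1)/COP_HP = 296.00 × (14.8 − 1)/14.8 = 276 K.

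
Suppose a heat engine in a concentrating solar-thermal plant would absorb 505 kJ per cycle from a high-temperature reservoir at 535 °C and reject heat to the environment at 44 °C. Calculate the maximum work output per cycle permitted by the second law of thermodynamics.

W_max ≈ 307 kJ

T_H = 535 °C → 535 + 273.15 = 808.15 K.
T_C = 44 °C → 44 + 273.15 = 317.15 K.
No engine can exceed the Carnot limit: η_max = 1 − T_C/T_H = 1 − 317.15/808.15 = 0.6076.
W_max = η_max · Q_H = 0.6076 × 505 = 307 kJ.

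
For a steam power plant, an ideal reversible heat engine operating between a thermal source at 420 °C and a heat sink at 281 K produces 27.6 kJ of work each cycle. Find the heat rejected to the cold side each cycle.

T_H = 420 °C → 420 + 273.15 = 693.15 K.
Carnot efficiency: η = 1 − T_C/T_H = 1 − 281.00/693.15 = 0.5946.
Since Q_C/Q_H = T_C/T_H and Q_H = W/η, Q_C = W·T_C/(T_H − T_C) = 27.6 × 281.00/412.15 = 18.8 kJ.

Q_C ≈ 18.8 kJ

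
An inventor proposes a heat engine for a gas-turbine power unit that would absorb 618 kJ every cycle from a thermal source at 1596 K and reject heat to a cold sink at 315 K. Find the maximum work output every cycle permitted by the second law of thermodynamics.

W_max ≈ 496 kJ

No engine can exceed the Carnot limit: η_max = 1 − T_C/T_H = 1 − 315.00/1596.00 = 0.8026.
W_max = η_max · Q_H = 0.8026 × 618 = 496 kJ.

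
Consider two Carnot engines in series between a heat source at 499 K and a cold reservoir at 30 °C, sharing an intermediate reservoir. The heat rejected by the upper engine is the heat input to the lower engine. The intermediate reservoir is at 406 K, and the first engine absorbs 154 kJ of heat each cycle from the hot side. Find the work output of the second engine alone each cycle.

W₂ ≈ 31.7 kJ

T_C = 30 °C → 30 + 273.15 = 303.15 K.
Heat entering the second stage: Q_m = Q_H·(T_m/T_H) = 154 × 406.00/499.00 = 125 kJ.
Second-stage efficiency η₂ = 1 − T_C/T_m = 1 − 303.15/406.00 = 0.2533, so W₂ = η₂·Q_m = 31.7 kJ.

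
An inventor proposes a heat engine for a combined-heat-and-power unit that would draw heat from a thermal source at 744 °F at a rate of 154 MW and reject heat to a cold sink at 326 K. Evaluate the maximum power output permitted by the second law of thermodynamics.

T_H = 744 °F → (744 − 32) × 5/9 = 395.56 °C = 668.71 K.
The upper bound on efficiency is η_max = 1 − T_C/T_H = 1 − 326.00/668.71 = 0.5125.
W_max = η_max · Q_H = 0.5125 × 154 = 78.92 MW.

Ẇ_max ≈ 78.92 MW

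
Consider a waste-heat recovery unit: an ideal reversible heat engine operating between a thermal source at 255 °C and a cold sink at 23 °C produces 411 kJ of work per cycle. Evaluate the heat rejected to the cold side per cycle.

Q_C ≈ 525 kJ

T_H = 255 °C → 255 + 273.15 = 528.15 K.
T_C = 23 °C → 23 + 273.15 = 296.15 K.
Since the cycle is reversible, η = 1 − T_C/T_H = 1 − 296.15/528.15 = 0.4393.
Since Q_C/Q_H = T_C/T_H and Q_H = W/η, Q_C = W·T_C/(T_H − T_C) = 411 × 296.15/232.00 = 525 kJ.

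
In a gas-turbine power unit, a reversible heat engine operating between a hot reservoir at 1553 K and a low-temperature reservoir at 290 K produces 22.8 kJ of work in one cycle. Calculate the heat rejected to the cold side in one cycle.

Q_C ≈ 5.24 kJ

The Carnot efficiency is η = 1 − T_C/T_H = 1 − 290.00/1553.00 = 0.8133.
Since Q_C/Q_H = T_C/T_H and Q_H = W/η, Q_C = W·T_C/(T_H − T_C) = 22.8 × 290.00/1263.00 = 5.24 kJ.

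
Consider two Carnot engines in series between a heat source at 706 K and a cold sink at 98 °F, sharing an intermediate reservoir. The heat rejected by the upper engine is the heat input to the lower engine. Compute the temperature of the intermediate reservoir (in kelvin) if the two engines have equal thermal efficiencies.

T_C = 98 °F → (98 − 32) × 5/9 = 36.67 °C = 309.82 K.
Equal efficiencies require 1 − T_m/T_H = 1 − T_C/T_m, i.e. T_m/T_H = T_C/T_m, so T_m = √(T_H·T_C) = √(706.00 × 309.82) = 468 K.

T_m ≈ 468 K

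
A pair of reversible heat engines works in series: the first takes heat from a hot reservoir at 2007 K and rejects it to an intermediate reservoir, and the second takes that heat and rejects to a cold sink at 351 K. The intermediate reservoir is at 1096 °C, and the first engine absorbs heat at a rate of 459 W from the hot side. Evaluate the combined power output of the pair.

Two reversible stages in series are equivalent to a single Carnot engine between T_H and T_C, so η_total = 1 − T_C/T_H = 1 − 351.00/2007.00 = 0.8251.
W_total = η_total · Q_H = 0.8251 × 459 = 379 W.

Ẇ_total ≈ 379 W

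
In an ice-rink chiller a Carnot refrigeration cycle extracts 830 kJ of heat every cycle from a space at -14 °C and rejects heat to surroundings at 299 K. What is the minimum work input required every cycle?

T_C = -14 °C → -14 + 273.15 = 259.15 K.
Carnot COP: COP_R = T_C/(T_H − T_C) = 259.15/39.85 = 6.5031.
W = Q_C/COP_R = 830/6.5031 = 127.6 kJ.

W_in ≈ 127.6 kJ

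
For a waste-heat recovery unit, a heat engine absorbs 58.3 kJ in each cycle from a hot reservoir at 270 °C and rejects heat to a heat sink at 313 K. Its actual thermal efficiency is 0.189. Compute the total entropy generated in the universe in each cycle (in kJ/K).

T_H = 270 °C → 270 + 273.15 = 543.15 K.
W = η·Q_H = 0.189 × 58.3 = 11.02 kJ, so Q_C = Q_H − W = 47.28 kJ.
The hot reservoir loses entropy Q_H/T_H = 58.3/543.15 = 0.1073 kJ/K; the cold reservoir gains Q_C/T_C = 47.28/313.00 = 0.1511 kJ/K.
ΔS_univ = −Q_H/T_H + Q_C/T_C = 0.0437 kJ/K (> 0, since η = 0.189 < η_Carnot = 0.424).

ΔS_univ ≈ 0.0437 kJ/K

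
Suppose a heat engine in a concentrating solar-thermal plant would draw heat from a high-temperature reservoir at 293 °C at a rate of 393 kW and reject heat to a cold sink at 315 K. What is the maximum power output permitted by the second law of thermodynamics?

Ẇ_max ≈ 174.3 kW

T_H = 293 °C → 293 + 273.15 = 566.15 K.
By the Carnot theorem, η_max = 1 − T_C/T_H = 1 − 315.00/566.15 = 0.4436.
W_max = η_max · Q_H = 0.4436 × 393 = 174.3 kW.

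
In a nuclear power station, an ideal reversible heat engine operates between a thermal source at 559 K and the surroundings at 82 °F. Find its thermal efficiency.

T_C = 82 °F → (82 − 32) × 5/9 = 27.78 °C = 300.93 K.
For a reversible engine, η = 1 − T_C/T_H = 1 − 300.93/559.00 = 0.4617.

η ≈ 0.4617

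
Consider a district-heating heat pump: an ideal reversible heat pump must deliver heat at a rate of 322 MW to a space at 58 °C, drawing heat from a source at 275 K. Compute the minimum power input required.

T_H = 58 °C → 58 + 273.15 = 331.15 K.
COP_HP = T_H/(T_H − T_C) = 331.15/56.15 = 5.8976.
W = Q_H/COP_HP = 322/5.8976 = 54.6 MW.

Ẇ_in ≈ 54.6 MW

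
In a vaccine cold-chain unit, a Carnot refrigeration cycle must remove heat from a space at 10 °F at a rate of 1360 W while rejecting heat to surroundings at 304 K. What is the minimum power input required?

T_C = 10 °F → (10 − 32) × 5/9 = -12.22 °C = 260.93 K.
For a reversible refrigerator, COP_R = T_C/(T_H − T_C) = 260.93/43.07 = 6.0579.
W = Q_C/COP_R = 1360/6.0579 = 224 W.

Ẇ_in ≈ 224 W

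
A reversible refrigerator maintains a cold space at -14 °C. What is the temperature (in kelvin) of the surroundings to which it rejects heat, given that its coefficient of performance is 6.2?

T_C = -14 °C → -14 + 273.15 = 259.15 K.
COP_R = T_C/(T_H − T_C) ⇒ T_H = T_C·(1 + 1/COP_R) = 259.15 × (1 + 1/6.2) = 301 K.

T_H ≈ 301 K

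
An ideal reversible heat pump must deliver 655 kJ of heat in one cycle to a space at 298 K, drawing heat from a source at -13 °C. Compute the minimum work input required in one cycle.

T_C = -13 °C → -13 + 273.15 = 260.15 K.
For a reversible heat pump, COP_HP = T_H/(T_H − T_C) = 298.00/37.85 = 7.8732.
W = Q_H/COP_HP = 655/7.8732 = 83.19 kJ.

W_in ≈ 83.19 kJ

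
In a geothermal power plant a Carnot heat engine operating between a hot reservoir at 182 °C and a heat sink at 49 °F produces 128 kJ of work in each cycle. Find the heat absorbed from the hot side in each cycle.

T_H = 182 °C → 182 + 273.15 = 455.15 K.
T_C = 49 °F → (49 − 32) × 5/9 = 9.44 °C = 282.59 K.
The Carnot efficiency is η = 1 − T_C/T_H = 1 − 282.59/455.15 = 0.3791.
Q_H = W/η = 128/0.3791 = 337.6 kJ.

Q_H ≈ 337.6 kJ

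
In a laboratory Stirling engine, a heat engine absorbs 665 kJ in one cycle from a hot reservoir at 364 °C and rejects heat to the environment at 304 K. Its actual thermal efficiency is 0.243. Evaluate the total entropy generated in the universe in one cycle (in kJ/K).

ΔS_univ ≈ 0.6122 kJ/K

T_H = 364 °C → 364 + 273.15 = 637.15 K.
W = η·Q_H = 0.243 × 665 = 161.6 kJ, so Q_C = Q_H − W = 503.4 kJ.
Reservoir entropy changes: ΔS_H = −Q_H/T_H = −665/637.15 = -1.044 kJ/K and ΔS_C = +Q_C/T_C = 503.4/304.00 = 1.656 kJ/K.
ΔS_univ = −Q_H/T_H + Q_C/T_C = 0.6122 kJ/K (> 0, since η = 0.243 < η_Carnot = 0.523).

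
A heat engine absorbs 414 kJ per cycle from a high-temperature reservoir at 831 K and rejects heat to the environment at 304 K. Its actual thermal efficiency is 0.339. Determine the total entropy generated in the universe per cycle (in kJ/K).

W = η·Q_H = 0.339 × 414 = 140.3 kJ, so Q_C = Q_H − W = 273.7 kJ.
The hot reservoir loses entropy Q_H/T_H = 414/831.00 = 0.4982 kJ/K; the cold reservoir gains Q_C/T_C = 273.7/304.00 = 0.9002 kJ/K.
ΔS_univ = −Q_H/T_H + Q_C/T_C = 0.402 kJ/K (> 0, since η = 0.339 < η_Carnot = 0.634).

ΔS_univ ≈ 0.402 kJ/K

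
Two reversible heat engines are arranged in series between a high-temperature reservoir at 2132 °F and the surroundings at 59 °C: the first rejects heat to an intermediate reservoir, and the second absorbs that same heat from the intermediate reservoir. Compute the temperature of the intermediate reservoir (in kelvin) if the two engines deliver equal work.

T_m ≈ 886.0 K

T_H = 2132 °F → (2132 − 32) × 5/9 = 1166.67 °C = 1439.82 K.
T_C = 59 °C → 59 + 273.15 = 332.15 K.
For reversible stages Q_m = Q_H·(T_m/T_H). Setting W₁ = Q_H(1 − T_m/T_H) equal to W₂ = Q_m(1 − T_C/T_m) = Q_H·(T_m − T_C)/T_H gives T_H − T_m = T_m − T_C, so T_m = (T_H + T_C)/2 = (1439.82 + 332.15)/2 = 886.0 K.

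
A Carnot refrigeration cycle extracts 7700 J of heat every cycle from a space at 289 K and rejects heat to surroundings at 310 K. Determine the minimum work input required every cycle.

W_in ≈ 559.5 J

The reversible coefficient of performance is COP_R = T_C/(T_H − T_C) = 289.00/21.00 = 13.7619.
W = Q_C/COP_R = 7700/13.7619 = 559.5 J.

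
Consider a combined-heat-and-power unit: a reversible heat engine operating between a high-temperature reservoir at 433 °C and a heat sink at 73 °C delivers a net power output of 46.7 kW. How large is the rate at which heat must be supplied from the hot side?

T_H = 433 °C → 433 + 273.15 = 706.15 K.
T_C = 73 °C → 73 + 273.15 = 346.15 K.
η_rev = 1 − T_C/T_H = 1 − 346.15/706.15 = 0.5098.
Q_H = W/η = 46.7/0.5098 = 91.6 kW.

Q̇_H ≈ 91.6 kW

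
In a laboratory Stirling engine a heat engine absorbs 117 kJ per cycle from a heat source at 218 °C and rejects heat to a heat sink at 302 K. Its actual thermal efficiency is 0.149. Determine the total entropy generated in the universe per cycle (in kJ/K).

T_H = 218 °C → 218 + 273.15 = 491.15 K.
W = η·Q_H = 0.149 × 117 = 17.43 kJ, so Q_C = Q_H − W = 99.57 kJ.
The hot reservoir loses entropy Q_H/T_H = 117/491.15 = 0.2382 kJ/K; the cold reservoir gains Q_C/T_C = 99.57/302.00 = 0.3297 kJ/K.
ΔS_univ = −Q_H/T_H + Q_C/T_C = 0.0915 kJ/K (> 0, since η = 0.149 < η_Carnot = 0.385).

ΔS_univ ≈ 0.0915 kJ/K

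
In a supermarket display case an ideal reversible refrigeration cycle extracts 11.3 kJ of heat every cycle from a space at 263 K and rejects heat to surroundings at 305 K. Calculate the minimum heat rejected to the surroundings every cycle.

Q_H ≈ 13.10 kJ

For a reversible cycle Q_H/Q_C = T_H/T_C, so Q_H = Q_C·T_H/T_C = 11.3 × 305.00/263.00 = 13.10 kJ.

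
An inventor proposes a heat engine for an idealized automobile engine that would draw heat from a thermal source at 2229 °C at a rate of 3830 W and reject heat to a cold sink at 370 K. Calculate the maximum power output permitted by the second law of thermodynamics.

Ẇ_max ≈ 3260 W

T_H = 2229 °C → 2229 + 273.15 = 2502.15 K.
The second-law ceiling is the Carnot efficiency, η_max = 1 − T_C/T_H = 1 − 370.00/2502.15 = 0.8521.
W_max = η_max · Q_H = 0.8521 × 3830 = 3260 W.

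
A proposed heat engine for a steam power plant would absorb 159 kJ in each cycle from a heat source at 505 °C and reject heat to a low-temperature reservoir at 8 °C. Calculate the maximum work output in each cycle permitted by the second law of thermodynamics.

T_H = 505 °C → 505 + 273.15 = 778.15 K.
T_C = 8 °C → 8 + 273.15 = 281.15 K.
The second-law ceiling is the Carnot efficiency, η_max = 1 − T_C/T_H = 1 − 281.15/778.15 = 0.6387.
W_max = η_max · Q_H = 0.6387 × 159 = 102 kJ.

W_max ≈ 102 kJ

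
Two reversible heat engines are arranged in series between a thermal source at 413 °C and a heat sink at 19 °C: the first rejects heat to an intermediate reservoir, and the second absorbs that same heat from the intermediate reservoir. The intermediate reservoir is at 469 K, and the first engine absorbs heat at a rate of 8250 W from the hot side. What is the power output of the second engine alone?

T_H = 413 °C → 413 + 273.15 = 686.15 K.
T_C = 19 °C → 19 + 273.15 = 292.15 K.
Heat entering the second stage: Q_m = Q_H·(T_m/T_H) = 8250 × 469.00/686.15 = 5639 W.
Second-stage efficiency η₂ = 1 − T_C/T_m = 1 − 292.15/469.00 = 0.3771, so W₂ = η₂·Q_m = 2126 W.

Ẇ₂ ≈ 2126 W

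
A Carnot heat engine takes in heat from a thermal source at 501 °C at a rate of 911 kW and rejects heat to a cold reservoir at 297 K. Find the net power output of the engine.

T_H = 501 °C → 501 + 273.15 = 774.15 K.
The Carnot efficiency is η = 1 − T_C/T_H = 1 − 297.00/774.15 = 0.6164.
W = η·Q_H = 0.6164 × 911 = 561 kW.

Ẇ ≈ 561 kW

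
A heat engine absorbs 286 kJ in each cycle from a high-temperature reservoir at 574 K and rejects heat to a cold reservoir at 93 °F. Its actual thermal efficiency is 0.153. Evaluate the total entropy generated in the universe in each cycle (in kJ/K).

T_C = 93 °F → (93 − 32) × 5/9 = 33.89 °C = 307.04 K.
W = η·Q_H = 0.153 × 286 = 43.76 kJ, so Q_C = Q_H − W = 242.2 kJ.
Reservoir entropy changes: ΔS_H = −Q_H/T_H = −286/574.00 = -0.4983 kJ/K and ΔS_C = +Q_C/T_C = 242.2/307.04 = 0.7890 kJ/K.
ΔS_univ = −Q_H/T_H + Q_C/T_C = 0.291 kJ/K (> 0, since η = 0.153 < η_Carnot = 0.465).

ΔS_univ ≈ 0.291 kJ/K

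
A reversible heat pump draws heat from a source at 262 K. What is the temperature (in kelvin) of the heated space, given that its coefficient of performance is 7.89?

COP_HP = T_H/(T_H − T_C) ⇒ T_H = T_C·COP_HP/(COP_HP − 1) = 262.00 × 7.89/(7.89 − 1) = 300.0 K.

T_H ≈ 300.0 K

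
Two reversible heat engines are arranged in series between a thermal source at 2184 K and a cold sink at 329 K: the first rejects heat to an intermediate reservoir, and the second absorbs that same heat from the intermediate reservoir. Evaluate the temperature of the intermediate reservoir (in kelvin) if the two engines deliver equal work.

T_m ≈ 1256 K

For reversible stages Q_m = Q_H·(T_m/T_H). Setting W₁ = Q_H(1 − T_m/T_H) equal to W₂ = Q_m(1 − T_C/T_m) = Q_H·(T_m − T_C)/T_H gives T_H − T_m = T_m − T_C, so T_m = (T_H + T_C)/2 = (2184.00 + 329.00)/2 = 1256 K.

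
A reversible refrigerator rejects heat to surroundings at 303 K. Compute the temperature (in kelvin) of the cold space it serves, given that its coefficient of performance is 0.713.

T_C ≈ 126 K

COP_R = T_C/(T_H − T_C) ⇒ T_C = T_H·COP_R/(1 + COP_R) = 303.00 × 0.713/(1 + 0.713) = 126 K.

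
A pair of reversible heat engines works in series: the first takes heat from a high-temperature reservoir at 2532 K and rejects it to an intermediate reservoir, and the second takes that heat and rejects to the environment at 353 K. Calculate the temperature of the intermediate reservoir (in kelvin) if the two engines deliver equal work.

For reversible stages Q_m = Q_H·(T_m/T_H). Setting W₁ = Q_H(1 − T_m/T_H) equal to W₂ = Q_m(1 − T_C/T_m) = Q_H·(T_m − T_C)/T_H gives T_H − T_m = T_m − T_C, so T_m = (T_H + T_C)/2 = (2532.00 + 353.00)/2 = 1440 K.

T_m ≈ 1440 K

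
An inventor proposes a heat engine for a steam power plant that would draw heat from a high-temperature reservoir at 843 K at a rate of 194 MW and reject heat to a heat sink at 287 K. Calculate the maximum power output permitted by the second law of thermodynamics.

The second-law ceiling is the Carnot efficiency, η_max = 1 − T_C/T_H = 1 − 287.00/843.00 = 0.6595.
W_max = η_max · Q_H = 0.6595 × 194 = 128 MW.

Ẇ_max ≈ 128 MW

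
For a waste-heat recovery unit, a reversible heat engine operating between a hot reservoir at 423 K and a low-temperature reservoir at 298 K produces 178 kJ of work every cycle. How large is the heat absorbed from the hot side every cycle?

Q_H ≈ 602 kJ

The Carnot efficiency is η = 1 − T_C/T_H = 1 − 298.00/423.00 = 0.2955.
Q_H = W/η = 178/0.2955 = 602 kJ.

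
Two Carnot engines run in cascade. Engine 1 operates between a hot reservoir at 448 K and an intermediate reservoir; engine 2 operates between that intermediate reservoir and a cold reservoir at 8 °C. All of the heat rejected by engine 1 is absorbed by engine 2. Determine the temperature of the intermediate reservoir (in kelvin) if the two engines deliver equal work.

T_m ≈ 364.6 K

T_C = 8 °C → 8 + 273.15 = 281.15 K.
For reversible stages Q_m = Q_H·(T_m/T_H). Setting W₁ = Q_H(1 − T_m/T_H) equal to W₂ = Q_m(1 − T_C/T_m) = Q_H·(T_m − T_C)/T_H gives T_H − T_m = T_m − T_C, so T_m = (T_H + T_C)/2 = (448.00 + 281.15)/2 = 364.6 K.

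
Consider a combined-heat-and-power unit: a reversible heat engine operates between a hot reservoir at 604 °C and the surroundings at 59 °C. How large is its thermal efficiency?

η ≈ 0.621

T_H = 604 °C → 604 + 273.15 = 877.15 K.
T_C = 59 °C → 59 + 273.15 = 332.15 K.
For a reversible engine, η = 1 − T_C/T_H = 1 − 332.15/877.15 = 0.621.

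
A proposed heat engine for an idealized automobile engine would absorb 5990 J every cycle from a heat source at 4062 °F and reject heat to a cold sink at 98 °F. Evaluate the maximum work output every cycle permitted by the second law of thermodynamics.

T_H = 4062 °F → (4062 − 32) × 5/9 = 2238.89 °C = 2512.04 K.
T_C = 98 °F → (98 − 32) × 5/9 = 36.67 °C = 309.82 K.
The second-law ceiling is the Carnot efficiency, η_max = 1 − T_C/T_H = 1 − 309.82/2512.04 = 0.8767.
W_max = η_max · Q_H = 0.8767 × 5990 = 5250 J.

W_max ≈ 5250 J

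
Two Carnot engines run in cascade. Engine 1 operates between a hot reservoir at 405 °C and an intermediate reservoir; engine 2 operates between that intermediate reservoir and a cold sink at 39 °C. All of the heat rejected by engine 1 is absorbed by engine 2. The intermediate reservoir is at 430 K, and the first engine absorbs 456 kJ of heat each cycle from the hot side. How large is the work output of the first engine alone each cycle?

W₁ ≈ 167 kJ

T_H = 405 °C → 405 + 273.15 = 678.15 K.
T_C = 39 °C → 39 + 273.15 = 312.15 K.
First-stage efficiency η₁ = 1 − T_m/T_H = 1 − 430.00/678.15 = 0.3659.
W₁ = η₁·Q_H = 0.3659 × 456 = 167 kJ.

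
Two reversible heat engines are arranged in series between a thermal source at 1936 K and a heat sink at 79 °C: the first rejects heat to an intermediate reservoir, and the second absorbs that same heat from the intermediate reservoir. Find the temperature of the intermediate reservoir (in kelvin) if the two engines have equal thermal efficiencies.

T_m ≈ 826 K

T_C = 79 °C → 79 + 273.15 = 352.15 K.
Equal efficiencies require 1 − T_m/T_H = 1 − T_C/T_m, i.e. T_m/T_H = T_C/T_m, so T_m = √(T_H·T_C) = √(1936.00 × 352.15) = 826 K.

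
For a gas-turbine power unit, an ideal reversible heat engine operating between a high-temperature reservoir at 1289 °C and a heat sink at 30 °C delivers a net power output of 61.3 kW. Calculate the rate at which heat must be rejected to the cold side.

T_H = 1289 °C → 1289 + 273.15 = 1562.15 K.
T_C = 30 °C → 30 + 273.15 = 303.15 K.
Carnot efficiency: η = 1 − T_C/T_H = 1 − 303.15/1562.15 = 0.8059.
Since Q_C/Q_H = T_C/T_H and Q_H = W/η, Q_C = W·T_C/(T_H − T_C) = 61.3 × 303.15/1259.00 = 14.8 kW.

Q̇_C ≈ 14.8 kW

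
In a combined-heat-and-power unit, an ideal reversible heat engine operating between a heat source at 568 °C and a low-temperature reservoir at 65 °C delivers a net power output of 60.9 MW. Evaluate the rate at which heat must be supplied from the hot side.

T_H = 568 °C → 568 + 273.15 = 841.15 K.
T_C = 65 °C → 65 + 273.15 = 338.15 K.
Carnot efficiency: η = 1 − T_C/T_H = 1 − 338.15/841.15 = 0.5980.
Q_H = W/η = 60.9/0.5980 = 102 MW.

Q̇_H ≈ 102 MW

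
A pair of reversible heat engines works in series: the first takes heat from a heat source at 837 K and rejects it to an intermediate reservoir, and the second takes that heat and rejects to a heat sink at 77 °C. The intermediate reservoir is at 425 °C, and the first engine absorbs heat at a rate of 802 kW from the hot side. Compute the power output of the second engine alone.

Ẇ₂ ≈ 333.4 kW

T_C = 77 °C → 77 + 273.15 = 350.15 K.
T_m = 425 °C → 425 + 273.15 = 698.15 K.
Heat entering the second stage: Q_m = Q_H·(T_m/T_H) = 802 × 698.15/837.00 = 669.0 kW.
Second-stage efficiency η₂ = 1 − T_C/T_m = 1 − 350.15/698.15 = 0.4985, so W₂ = η₂·Q_m = 333.4 kW.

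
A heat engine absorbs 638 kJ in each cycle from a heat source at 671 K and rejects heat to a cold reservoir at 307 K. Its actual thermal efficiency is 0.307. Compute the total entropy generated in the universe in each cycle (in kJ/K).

ΔS_univ ≈ 0.489 kJ/K

W = η·Q_H = 0.307 × 638 = 195.9 kJ, so Q_C = Q_H − W = 442.1 kJ.
Reservoir entropy changes: ΔS_H = −Q_H/T_H = −638/671.00 = -0.9508 kJ/K and ΔS_C = +Q_C/T_C = 442.1/307.00 = 1.440 kJ/K.
ΔS_univ = −Q_H/T_H + Q_C/T_C = 0.489 kJ/K (> 0, since η = 0.307 < η_Carnot = 0.542).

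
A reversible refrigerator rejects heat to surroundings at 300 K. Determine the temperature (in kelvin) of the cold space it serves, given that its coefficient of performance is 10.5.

T_C ≈ 274 K

COP_R = T_C/(T_H − T_C) ⇒ T_C = T_H·COP_R/(1 + COP_R) = 300.00 × 10.5/(1 + 10.5) = 274 K.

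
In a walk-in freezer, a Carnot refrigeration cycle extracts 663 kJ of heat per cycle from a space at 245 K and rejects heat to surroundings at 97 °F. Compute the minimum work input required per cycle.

T_H = 97 °F → (97 − 32) × 5/9 = 36.11 °C = 309.26 K.
COP_R = T_C/(T_H − T_C) = 245.00/64.26 = 3.8126.
W = Q_C/COP_R = 663/3.8126 = 173.9 kJ.

W_in ≈ 173.9 kJ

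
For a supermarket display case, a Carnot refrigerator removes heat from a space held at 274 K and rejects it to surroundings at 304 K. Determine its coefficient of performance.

COP_R ≈ 9.13

For a reversible refrigerator, COP_R = T_C/(T_H − T_C) = 274.00/(304.00 − 274.00) = 9.13.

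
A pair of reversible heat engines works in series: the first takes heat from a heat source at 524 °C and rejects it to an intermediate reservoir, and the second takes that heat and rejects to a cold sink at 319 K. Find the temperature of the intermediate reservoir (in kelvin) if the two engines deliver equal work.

T_m ≈ 558 K

T_H = 524 °C → 524 + 273.15 = 797.15 K.
For reversible stages Q_m = Q_H·(T_m/T_H). Setting W₁ = Q_H(1 − T_m/T_H) equal to W₂ = Q_m(1 − T_C/T_m) = Q_H·(T_m − T_C)/T_H gives T_H − T_m = T_m − T_C, so T_m = (T_H + T_C)/2 = (797.15 + 319.00)/2 = 558 K.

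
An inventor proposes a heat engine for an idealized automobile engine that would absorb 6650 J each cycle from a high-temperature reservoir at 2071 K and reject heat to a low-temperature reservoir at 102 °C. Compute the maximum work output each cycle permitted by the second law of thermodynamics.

W_max ≈ 5450 J

T_C = 102 °C → 102 + 273.15 = 375.15 K.
The upper bound on efficiency is η_max = 1 − T_C/T_H = 1 − 375.15/2071.00 = 0.8189.
W_max = η_max · Q_H = 0.8189 × 6650 = 5450 J.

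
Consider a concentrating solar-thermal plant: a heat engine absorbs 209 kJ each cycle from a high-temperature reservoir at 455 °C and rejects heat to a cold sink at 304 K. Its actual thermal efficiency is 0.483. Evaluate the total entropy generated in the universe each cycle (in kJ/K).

ΔS_univ ≈ 0.06841 kJ/K

T_H = 455 °C → 455 + 273.15 = 728.15 K.
W = η·Q_H = 0.483 × 209 = 100.9 kJ, so Q_C = Q_H − W = 108.1 kJ.
Entropy balance on the reservoirs: −Q_H/T_H = -0.2870 kJ/K, +Q_C/T_C = 0.3554 kJ/K.
ΔS_univ = −Q_H/T_H + Q_C/T_C = 0.06841 kJ/K (> 0, since η = 0.483 < η_Carnot = 0.583).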